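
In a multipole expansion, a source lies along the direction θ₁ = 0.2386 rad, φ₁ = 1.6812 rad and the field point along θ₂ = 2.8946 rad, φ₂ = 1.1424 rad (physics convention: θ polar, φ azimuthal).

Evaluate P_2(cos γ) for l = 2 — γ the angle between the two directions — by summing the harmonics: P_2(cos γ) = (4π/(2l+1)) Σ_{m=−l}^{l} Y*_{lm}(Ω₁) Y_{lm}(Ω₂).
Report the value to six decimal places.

0.695062

Term-by-term m-sum for l=2 (normalisation 4π/5 = 2.513274):
  m=-2: (-0.021053-0.004726i) × (-0.015120-0.017450i) = +0.000236+0.000439i  (running Σ = +0.000236+0.000439i)
  m=-1: (-0.019547+0.176333i) × (-0.076082+0.166597i) = -0.027889-0.016672i  (running Σ = -0.027654-0.016233i)
  m=0: (+0.577932-0.000000i) × (+0.574226+0.000000i) = +0.331863+0.000000i  (running Σ = +0.304210-0.016233i)
  m=1: (+0.019547+0.176333i) × (+0.076082+0.166597i) = -0.027889+0.016672i  (running Σ = +0.276320+0.000439i)
  m=2: (-0.021053+0.004726i) × (-0.015120+0.017450i) = +0.000236-0.000439i  (running Σ = +0.276556+0.000000i)
Total Σ_m = +0.276556+0.000000i. Multiply by 2.513274: +0.695062+0.000000i. P_2(cos γ) = 0.695062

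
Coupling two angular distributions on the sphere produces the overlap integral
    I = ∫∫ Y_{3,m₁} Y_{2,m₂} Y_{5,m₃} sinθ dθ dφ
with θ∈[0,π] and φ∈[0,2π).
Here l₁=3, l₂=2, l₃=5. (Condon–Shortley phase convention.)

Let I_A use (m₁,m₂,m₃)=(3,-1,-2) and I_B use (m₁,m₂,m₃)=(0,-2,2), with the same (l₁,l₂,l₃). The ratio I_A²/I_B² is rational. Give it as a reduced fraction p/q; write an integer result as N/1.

1/5

Shared (l₁,l₂,l₃)=(3,2,5): N and (l;000)² cancel in I_A²/I_B².
A: Δ = 0!·6!·4!/11! = 1/2310; Racah Σ t=0..0: t=0:+1/4320 = 1/4320; ⇒ 3j(3 2 5; 3 -1 -2)² = 1/330, sgn -1
B: Δ = 0!·6!·4!/11! = 1/2310; Racah Σ t=0..0: t=0:+1/864 = 1/864; ⇒ 3j(3 2 5; 0 -2 2)² = 1/66, sgn -1
I_A²/I_B² = (1/330)/(1/66) = 1/5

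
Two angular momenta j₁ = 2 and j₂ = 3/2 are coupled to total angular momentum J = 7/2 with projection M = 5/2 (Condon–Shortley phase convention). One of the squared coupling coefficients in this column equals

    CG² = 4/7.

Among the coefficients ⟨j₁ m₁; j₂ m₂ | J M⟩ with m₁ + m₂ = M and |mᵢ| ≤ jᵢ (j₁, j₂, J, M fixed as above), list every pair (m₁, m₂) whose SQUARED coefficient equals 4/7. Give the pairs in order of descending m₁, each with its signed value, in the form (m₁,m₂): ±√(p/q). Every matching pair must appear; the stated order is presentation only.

(1,3/2): +√(4/7)

Admissible pairs with m₁+m₂ = M = 5/2: (1,3/2), (2,1/2)
  (m₁,m₂)=(2,1/2): CG² = 3/7, CG = +√(3/7)
  (m₁,m₂)=(1,3/2): CG² = 4/7, CG = +√(4/7)   ← matches the target
Pairs with CG² = 4/7: (1,3/2): +√(4/7)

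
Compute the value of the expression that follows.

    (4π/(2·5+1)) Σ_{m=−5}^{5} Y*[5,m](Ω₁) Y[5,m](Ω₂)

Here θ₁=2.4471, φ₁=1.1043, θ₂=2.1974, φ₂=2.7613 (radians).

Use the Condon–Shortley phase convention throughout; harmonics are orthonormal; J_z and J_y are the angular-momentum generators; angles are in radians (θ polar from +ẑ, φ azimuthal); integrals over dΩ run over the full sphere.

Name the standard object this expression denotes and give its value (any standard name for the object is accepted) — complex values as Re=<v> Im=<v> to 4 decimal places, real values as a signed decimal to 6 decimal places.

Legendre polynomial (addition theorem), +0.262624

This sum is the spherical-harmonic addition theorem: it equals the Legendre polynomial P_l(cos γ) of the angle γ between the two directions.
Expand P_5 via completeness: Σ_{m} conj(Y_{5,m}) at Ω₁ times Y_{5,m} at Ω₂ —
  m=-5: Y*=+0.036064-0.034393i  Y=+0.052551-0.153088i  product -0.003370-0.007328i
  m=-4: Y*=+0.055043+0.181018i  Y=-0.018380-0.370075i  product +0.065979-0.023697i
  m=-3: Y*=-0.385458-0.066685i  Y=-0.160530-0.350103i  product +0.038531+0.145655i
  m=-2: Y*=+0.244934-0.330485i  Y=-0.014920-0.014197i  product -0.008346+0.001453i
  m=-1: Y*=+0.005022+0.009973i  Y=+0.320640+0.128177i  product +0.000332+0.003841i
  m=+0: Y*=+0.392511-0.000000i  Y=+0.111177+0.000000i  product +0.043638+0.000000i
  m=+1: Y*=-0.005022+0.009973i  Y=-0.320640+0.128177i  product +0.000332-0.003841i
  m=+2: Y*=+0.244934+0.330485i  Y=-0.014920+0.014197i  product -0.008346-0.001453i
  m=+3: Y*=+0.385458-0.066685i  Y=+0.160530-0.350103i  product +0.038531-0.145655i
  m=+4: Y*=+0.055043-0.181018i  Y=-0.018380+0.370075i  product +0.065979+0.023697i
  m=+5: Y*=-0.036064-0.034393i  Y=-0.052551-0.153088i  product -0.003370+0.007328i
Accumulated sum +0.229888-0.000000i; after 4π/(2l+1) scaling, +0.262624-0.000000i ⇒ P_5 = 0.262624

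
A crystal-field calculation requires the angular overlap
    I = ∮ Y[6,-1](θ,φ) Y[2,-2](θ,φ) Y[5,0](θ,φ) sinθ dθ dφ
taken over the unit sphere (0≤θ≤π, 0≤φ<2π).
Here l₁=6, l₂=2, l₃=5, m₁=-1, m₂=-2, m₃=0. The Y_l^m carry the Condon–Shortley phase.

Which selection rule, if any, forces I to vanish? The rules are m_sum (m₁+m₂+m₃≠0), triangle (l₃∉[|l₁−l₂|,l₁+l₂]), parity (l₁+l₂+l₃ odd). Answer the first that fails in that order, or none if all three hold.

azimuthal sum: -1 − 2 + 0 = -3  ✗
4 ≤ 5 ≤ 8 (triangle on l)
L = 6 + 2 + 5 = 13 (odd)

m_sum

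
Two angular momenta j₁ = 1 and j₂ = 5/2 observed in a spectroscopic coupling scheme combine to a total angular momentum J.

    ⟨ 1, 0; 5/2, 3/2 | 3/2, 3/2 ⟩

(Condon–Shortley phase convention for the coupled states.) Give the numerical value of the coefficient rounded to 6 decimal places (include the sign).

j₁+j₂−J=2  J+j₁−j₂=0  J−j₁+j₂=3  j₁+j₂+J+1=6
(j₁±m₁, j₂±m₂, J±M) = (1,1,4,1,3,0)
P² = 48/5
sum k=1..1:
  [1] −1/6 = -1/6
S = -1/6
C² = P²·S² = 4/15 ; C = -0.516398

-0.516398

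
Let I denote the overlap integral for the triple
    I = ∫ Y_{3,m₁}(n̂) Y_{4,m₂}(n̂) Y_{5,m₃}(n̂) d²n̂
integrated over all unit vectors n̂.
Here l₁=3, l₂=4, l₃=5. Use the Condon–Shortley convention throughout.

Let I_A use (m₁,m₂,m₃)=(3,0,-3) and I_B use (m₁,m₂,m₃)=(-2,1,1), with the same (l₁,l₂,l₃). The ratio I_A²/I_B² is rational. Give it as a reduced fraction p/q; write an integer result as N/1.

l's match ⇒ only the (l;m) 3-j factors differ between A and B.
A: triangle coeff Δ(3,4,5) = 1/180180; Σ_t [0,0]: t=0:+1/2304 = 1/2304; (3j)²=5/143 [(3 4 5; 3 0 -3)], sign=+1
B: triangle coeff Δ(3,4,5) = 1/180180; Σ_t [1,2]: t=1:−1/1152 t=2:+1/432 = 5/3456; (3j)²=625/36036 [(3 4 5; -2 1 1)], sign=+1
I_A²/I_B² = (5/143)/(625/36036) = 252/125

252/125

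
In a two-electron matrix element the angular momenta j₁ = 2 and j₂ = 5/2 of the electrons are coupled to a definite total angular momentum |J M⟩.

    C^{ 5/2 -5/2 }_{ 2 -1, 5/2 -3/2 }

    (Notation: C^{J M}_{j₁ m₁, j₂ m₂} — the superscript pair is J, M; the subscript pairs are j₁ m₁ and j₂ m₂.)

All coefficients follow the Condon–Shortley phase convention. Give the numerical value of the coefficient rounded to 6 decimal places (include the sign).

triangle: 2!·2!·3!/8! = 24/40320
(j±m)!: 1!·3!·1!·4!·0!·5! = 17280
prefactor² = (2J+1)·Δ·N² = 432/7
  k=1: −1/(1!·1!·2!·0!·0!·3!) = -1/12
Σ = -1/12  ⇒  CG² = 432/7·(-1/12)² = 3/7
CG = −√(3/7) = -0.654654

-0.654654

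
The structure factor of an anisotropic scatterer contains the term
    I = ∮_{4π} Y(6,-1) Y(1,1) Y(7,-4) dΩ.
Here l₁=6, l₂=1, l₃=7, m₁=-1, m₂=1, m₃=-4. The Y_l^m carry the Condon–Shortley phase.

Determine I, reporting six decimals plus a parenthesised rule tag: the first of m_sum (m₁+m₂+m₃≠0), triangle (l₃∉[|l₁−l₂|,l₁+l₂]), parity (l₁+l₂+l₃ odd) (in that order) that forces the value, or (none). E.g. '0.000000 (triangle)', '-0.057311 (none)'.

Σmᵢ = -4 ≠ 0, so the φ-integral vanishes; I = 0

0.000000 (m_sum)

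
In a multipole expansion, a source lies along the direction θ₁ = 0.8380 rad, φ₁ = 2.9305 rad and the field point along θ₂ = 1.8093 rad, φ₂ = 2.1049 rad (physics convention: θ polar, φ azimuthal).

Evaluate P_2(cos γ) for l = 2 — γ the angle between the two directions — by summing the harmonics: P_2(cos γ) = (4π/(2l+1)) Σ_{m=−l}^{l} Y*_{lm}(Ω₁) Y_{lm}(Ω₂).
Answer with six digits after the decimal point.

Expand P_2 via completeness: Σ_{m} conj(Y_{2,m}) at Ω₁ times Y_{2,m} at Ω₂ —
  m=-2: Y*=(0.194679, -0.087449)  Y=(-0.175682, 0.319614)  product (-0.006252, 0.077585)
  m=-1: Y*=(-0.375612, 0.080488)  Y=(0.090282, 0.152647)  product (-0.046197, -0.050069)
  m=+0: Y*=(0.108017, -0.000000)  Y=(-0.262582, 0.000000)  product (-0.028363, 0.000000)
  m=+1: Y*=(0.375612, 0.080488)  Y=(-0.090282, 0.152647)  product (-0.046197, 0.050069)
  m=+2: Y*=(0.194679, 0.087449)  Y=(-0.175682, -0.319614)  product (-0.006252, -0.077585)
Σ over m = (-0.133261, 0.000000); ×(4π/5) → (-0.334922, 0.000000). Real part: -0.334922

-0.334922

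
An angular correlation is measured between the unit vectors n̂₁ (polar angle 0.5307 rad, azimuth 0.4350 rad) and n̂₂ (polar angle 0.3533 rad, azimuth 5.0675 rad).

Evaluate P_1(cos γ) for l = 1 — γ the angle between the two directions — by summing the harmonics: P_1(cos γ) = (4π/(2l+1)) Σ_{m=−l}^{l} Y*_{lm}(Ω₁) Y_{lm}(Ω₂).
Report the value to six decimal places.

Expand P_1 via completeness: Σ_{m} conj(Y_{1,m}) at Ω₁ times Y_{1,m} at Ω₂ —
  [-1]  conj(Y_{1,-1})(Ω₁) = 0.15858 + 0.07369j ; Y_{1,-1}(Ω₂) = 0.04156 + 0.11208j ; Δ = -0.00167 + 0.02084j
  [+0]  conj(Y_{1,0})(Ω₁) = 0.42140 + 0.00000j ; Y_{1,0}(Ω₂) = 0.45842 + 0.00000j ; Δ = 0.19318 + 0.00000j
  [+1]  conj(Y_{1,1})(Ω₁) = -0.15858 + 0.07369j ; Y_{1,1}(Ω₂) = -0.04156 + 0.11208j ; Δ = -0.00167 - 0.02084j
Total Σ_m = 0.18984 + 0.00000j. Multiply by 4.188790: 0.79521 + 0.00000j. P_1(cos γ) = 0.795209

0.795209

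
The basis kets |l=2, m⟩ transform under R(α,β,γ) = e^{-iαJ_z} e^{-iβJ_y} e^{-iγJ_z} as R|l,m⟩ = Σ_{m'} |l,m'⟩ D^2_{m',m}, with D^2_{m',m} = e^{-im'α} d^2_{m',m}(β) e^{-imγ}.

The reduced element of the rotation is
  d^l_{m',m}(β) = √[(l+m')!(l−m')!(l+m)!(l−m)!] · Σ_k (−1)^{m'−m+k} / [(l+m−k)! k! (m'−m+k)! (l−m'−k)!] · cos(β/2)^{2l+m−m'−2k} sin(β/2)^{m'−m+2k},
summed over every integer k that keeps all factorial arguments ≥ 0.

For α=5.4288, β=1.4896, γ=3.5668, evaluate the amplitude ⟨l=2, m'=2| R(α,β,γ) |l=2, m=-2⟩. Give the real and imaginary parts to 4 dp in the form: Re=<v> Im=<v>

First d^2_{2,-2}(β=1.4896), then the phase factors e^{-i(2)α} and e^{-i(-2)γ}:
With c≡cos(β/2)=0.735223 and s≡sin(β/2)=0.677825, N=[24·1·1·24]^{1/2}=24.000000
k∈{0} keeps every argument non-negative
  k=0: (−1)^4·24.0000/(24)·0.7352^0·0.6778^4 = +0.211091
d^2_{2,-2}(1.4896) = +0.211091
Attach z-rotation phases: D = e^{-i(2)(5.4288)}·(+0.211091)·e^{-i(-2)(3.5668)} = -0.176291+0.116108i

Re=-0.1763 Im=0.1161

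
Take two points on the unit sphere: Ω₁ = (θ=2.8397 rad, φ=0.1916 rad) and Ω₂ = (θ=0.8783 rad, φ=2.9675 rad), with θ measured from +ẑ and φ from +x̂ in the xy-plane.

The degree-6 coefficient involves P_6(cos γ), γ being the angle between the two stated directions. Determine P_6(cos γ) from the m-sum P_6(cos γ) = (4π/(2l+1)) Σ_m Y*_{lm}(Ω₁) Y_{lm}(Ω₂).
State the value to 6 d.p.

-0.413437

Addition theorem: P_6(cos γ) = (4π/13) Σ_m Y*_{lm}(Ω₁) Y_{lm}(Ω₂), m = −6…6:
  m=-6: Y*=0.00014 + 0.00030j  Y=0.05044 + 0.08683j  product -0.00002 + 0.00003j
  m=-5: Y*=-0.00214 - 0.00304j  Y=-0.18596 - 0.22064j  product -0.00027 + 0.00104j
  m=-4: Y*=0.01813 + 0.01746j  Y=0.33462 + 0.27978j  product 0.00118 + 0.01092j
  m=-3: Y*=-0.09642 - 0.06246j  Y=-0.24386 - 0.14036j  product 0.01475 + 0.02877j
  m=-2: Y*=0.32084 + 0.12934j  Y=-0.15487 - 0.05621j  product -0.04242 - 0.03807j
  m=-1: Y*=-0.58271 - 0.11303j  Y=0.34803 + 0.06121j  product -0.19588 - 0.07501j
  m=+0: Y*=0.25064 + 0.00000j  Y=0.07032 + 0.00000j  product 0.01763 + 0.00000j
  m=+1: Y*=0.58271 - 0.11303j  Y=-0.34803 + 0.06121j  product -0.19588 + 0.07501j
  m=+2: Y*=0.32084 - 0.12934j  Y=-0.15487 + 0.05621j  product -0.04242 + 0.03807j
  m=+3: Y*=0.09642 - 0.06246j  Y=0.24386 - 0.14036j  product 0.01475 - 0.02877j
  m=+4: Y*=0.01813 - 0.01746j  Y=0.33462 - 0.27978j  product 0.00118 - 0.01092j
  m=+5: Y*=0.00214 - 0.00304j  Y=0.18596 - 0.22064j  product -0.00027 - 0.00104j
  m=+6: Y*=0.00014 - 0.00030j  Y=0.05044 - 0.08683j  product -0.00002 - 0.00003j
Total Σ_m = -0.42770 + 0.00000j. Multiply by 0.966644: -0.41344 + 0.00000j. P_6(cos γ) = -0.413437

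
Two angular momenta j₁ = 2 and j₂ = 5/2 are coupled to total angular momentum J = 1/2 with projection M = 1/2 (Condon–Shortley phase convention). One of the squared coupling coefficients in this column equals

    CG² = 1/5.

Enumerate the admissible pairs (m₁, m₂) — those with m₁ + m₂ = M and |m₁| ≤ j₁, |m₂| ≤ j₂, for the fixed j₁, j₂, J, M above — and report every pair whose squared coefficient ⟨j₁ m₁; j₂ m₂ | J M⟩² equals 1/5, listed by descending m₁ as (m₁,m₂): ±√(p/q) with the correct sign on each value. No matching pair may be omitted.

(0,1/2): +√(1/5)

Admissible pairs with m₁+m₂ = M = 1/2: (-2,5/2), (-1,3/2), (0,1/2), (1,-1/2), (2,-3/2)
  (m₁,m₂)=(2,-3/2): CG² = 1/15, CG = +√(1/15)
  (m₁,m₂)=(1,-1/2): CG² = 2/15, CG = −√(2/15)
  (m₁,m₂)=(0,1/2): CG² = 1/5, CG = +√(1/5)   ← matches the target
  (m₁,m₂)=(-1,3/2): CG² = 4/15, CG = −√(4/15)
  (m₁,m₂)=(-2,5/2): CG² = 1/3, CG = +√(1/3)
Pairs with CG² = 1/5: (0,1/2): +√(1/5)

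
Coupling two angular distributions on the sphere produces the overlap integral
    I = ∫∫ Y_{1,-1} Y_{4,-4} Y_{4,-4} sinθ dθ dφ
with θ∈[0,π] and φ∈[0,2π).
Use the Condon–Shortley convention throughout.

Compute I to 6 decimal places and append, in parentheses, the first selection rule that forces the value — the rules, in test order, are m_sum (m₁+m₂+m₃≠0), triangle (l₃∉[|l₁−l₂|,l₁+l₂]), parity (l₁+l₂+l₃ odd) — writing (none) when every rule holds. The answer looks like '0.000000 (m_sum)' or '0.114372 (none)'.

0.000000 (m_sum)

m-sum = -1 − 4 − 4 = -9 ≠ 0 ⇒ I = 0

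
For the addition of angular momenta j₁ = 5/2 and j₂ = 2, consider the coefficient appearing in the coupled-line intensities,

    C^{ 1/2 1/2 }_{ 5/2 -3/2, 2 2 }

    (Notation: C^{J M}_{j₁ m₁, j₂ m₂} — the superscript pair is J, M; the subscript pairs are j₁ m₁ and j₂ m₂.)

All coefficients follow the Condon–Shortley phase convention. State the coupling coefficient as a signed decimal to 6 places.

triangle: 4!×1!×0!/6! = 24/720
(j±m)!: 1!×4!×4!×0!×1!×0! = 576
prefactor² = (2J+1)×Δ×N² = 192/5
  k=4: +1/(4!×0!×0!×0!×1!×0!) = 1/24
Σ = 1/24  ⇒  CG² = 192/5×(1/24)² = 1/15
CG = +√(1/15) = +0.258199

+√(1/15) ≈ +0.258199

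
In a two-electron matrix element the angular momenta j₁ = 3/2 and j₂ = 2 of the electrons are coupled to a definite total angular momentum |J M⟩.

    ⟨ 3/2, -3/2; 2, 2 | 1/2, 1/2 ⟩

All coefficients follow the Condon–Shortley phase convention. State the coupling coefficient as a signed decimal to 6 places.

triangle: 3!*0!*1!/5! = 6/120
(j±m)!: 0!*3!*4!*0!*1!*0! = 144
prefactor² = (2J+1)*Δ*N² = 72/5
  k=3: −1/(3!*0!*0!*1!*0!*0!) = -1/6
Σ = -1/6  ⇒  CG² = 72/5*(-1/6)² = 2/5
CG = −√(2/5) = -0.632456

-0.632456  (= −√(2/5))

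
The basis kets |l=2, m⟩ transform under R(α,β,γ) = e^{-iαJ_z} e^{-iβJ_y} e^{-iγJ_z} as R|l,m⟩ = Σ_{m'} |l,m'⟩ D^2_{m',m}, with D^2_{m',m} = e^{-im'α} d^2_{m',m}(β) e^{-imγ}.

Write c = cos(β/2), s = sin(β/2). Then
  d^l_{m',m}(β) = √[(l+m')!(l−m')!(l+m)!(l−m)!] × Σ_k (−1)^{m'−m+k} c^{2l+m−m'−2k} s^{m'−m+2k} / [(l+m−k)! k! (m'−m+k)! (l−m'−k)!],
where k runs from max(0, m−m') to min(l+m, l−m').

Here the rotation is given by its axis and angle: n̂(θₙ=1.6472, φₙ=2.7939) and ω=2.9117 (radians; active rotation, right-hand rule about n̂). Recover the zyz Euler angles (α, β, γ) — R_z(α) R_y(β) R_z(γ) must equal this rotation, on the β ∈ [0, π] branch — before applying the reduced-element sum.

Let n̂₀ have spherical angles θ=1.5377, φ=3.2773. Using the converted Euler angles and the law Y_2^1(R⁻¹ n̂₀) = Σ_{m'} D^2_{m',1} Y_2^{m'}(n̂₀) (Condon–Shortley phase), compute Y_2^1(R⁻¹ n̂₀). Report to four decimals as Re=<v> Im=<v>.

Re=-0.1386 Im=0.1456

Axis–angle → zyz. n̂ = (sinθₙcosφₙ, sinθₙsinφₙ, cosθₙ) = (-0.937419, +0.339735, -0.076329), ω = 2.9117.
R = I cosω + sinω [n̂]ₓ + (1−cosω) n̂n̂ᵀ gives
  R = [+0.760697, -0.611176, +0.218639; -0.645963, -0.745887, +0.162431; +0.063806, -0.264794, -0.962192]
β = atan2(√(R₁₃²+R₂₃²), R₃₃) = 2.865734; α = atan2(R₂₃, R₁₃) mod 2π = 0.638953; γ = atan2(R₃₂, −R₃₁) mod 2π = 4.475931
Need the full column D^2_{m',1} for m'=−2..2 at α=0.6390, β=2.8657, γ=4.4759.
cos(β/2)=0.137492, sin(β/2)=0.990503
d^2_{-2,1}: single k=3 term ⇒ +0.267224;  D = -0.266798+0.015072i
d^2_{-1,1}: k∈[2..3] ⇒ +0.055640 -0.962549 = -0.906909;  D = +0.696331-0.581040i
d^2_{0,1}: k∈[1..2] ⇒ +0.006306 -0.327281 = -0.320975;  D = +0.075192-0.312043i
d^2_{1,1}: k∈[0..1] ⇒ +0.000357 -0.055640 = -0.055283;  D = -0.021655-0.050865i
d^2_{2,1}: single k=0 term ⇒ -0.005149;  D = -0.004444-0.002600i
Y_2^{m'}(θ=1.5377,φ=3.2773) and Σ D·Y over m':
  (-0.2668+0.0151i)·(+0.3717-0.1034i)  (+0.6963-0.5810i)·(-0.0253+0.0035i)  (+0.0752-0.3120i)·(-0.3144+0.0000i)  (-0.0217-0.0509i)·(+0.0253+0.0035i)  (-0.0044-0.0026i)·(+0.3717+0.1034i)
Y_2^1(R⁻¹ n̂) = -0.138628+0.145621i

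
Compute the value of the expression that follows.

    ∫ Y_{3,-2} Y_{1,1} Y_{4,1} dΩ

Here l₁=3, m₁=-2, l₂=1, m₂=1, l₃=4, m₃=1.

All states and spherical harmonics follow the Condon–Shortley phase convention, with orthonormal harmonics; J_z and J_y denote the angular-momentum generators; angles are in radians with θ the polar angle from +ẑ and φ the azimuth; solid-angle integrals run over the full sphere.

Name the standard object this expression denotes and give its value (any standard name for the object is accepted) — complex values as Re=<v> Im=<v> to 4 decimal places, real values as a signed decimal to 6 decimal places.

Gaunt coefficient, -0.106622

This is a Gaunt coefficient — the integral of a triple product of spherical harmonics over the sphere.
Rules hold: Σm=0, L=8 even, 2≤4≤4.
N = 7·3·9 = 189
Δ = 0!·6!·2!/9! = 1/252
Racah Σ t=0..0: t=0:+1/36 = 1/36
⇒ 3j(3 1 4; 0 0 0)² = 4/63, sgn +1
Racah Σ t=0..0: t=0:+1/240 = 1/240
⇒ 3j(3 1 4; -2 1 1)² = 1/84, sgn -1
4πI² = N·(3j₀)²·(3jₘ)² = 1/7
I = -1·√(0.142857/4π) = -0.10662181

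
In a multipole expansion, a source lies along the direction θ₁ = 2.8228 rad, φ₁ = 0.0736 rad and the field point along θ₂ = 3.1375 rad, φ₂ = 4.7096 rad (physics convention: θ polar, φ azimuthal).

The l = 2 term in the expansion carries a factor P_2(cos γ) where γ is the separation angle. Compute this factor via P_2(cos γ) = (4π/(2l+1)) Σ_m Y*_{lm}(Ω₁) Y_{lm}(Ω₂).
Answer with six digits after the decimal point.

Expand P_2 via completeness: Σ_{m} conj(Y_{2,m}) at Ω₁ times Y_{2,m} at Ω₂ —
  term(m=-2) = (-0.000000, -0.000000)   from Y*(Ω₁)=(0.037534, 0.005565), Y(Ω₂)=(-0.000006, -0.000000)
  term(m=-1) = (-0.000055, 0.000725)   from Y*(Ω₁)=(-0.229310, -0.016908), Y(Ω₂)=(0.000009, -0.003162)
  term(m=+0) = (0.339251, 0.000000)   from Y*(Ω₁)=(0.537838, -0.000000), Y(Ω₂)=(0.630767, 0.000000)
  term(m=+1) = (-0.000055, -0.000725)   from Y*(Ω₁)=(0.229310, -0.016908), Y(Ω₂)=(-0.000009, -0.003162)
  term(m=+2) = (-0.000000, 0.000000)   from Y*(Ω₁)=(0.037534, -0.005565), Y(Ω₂)=(-0.000006, 0.000000)
Σ over m = (0.339139, 0.000000); ×(4π/5) → (0.852350, 0.000000). Real part: 0.852350

0.852350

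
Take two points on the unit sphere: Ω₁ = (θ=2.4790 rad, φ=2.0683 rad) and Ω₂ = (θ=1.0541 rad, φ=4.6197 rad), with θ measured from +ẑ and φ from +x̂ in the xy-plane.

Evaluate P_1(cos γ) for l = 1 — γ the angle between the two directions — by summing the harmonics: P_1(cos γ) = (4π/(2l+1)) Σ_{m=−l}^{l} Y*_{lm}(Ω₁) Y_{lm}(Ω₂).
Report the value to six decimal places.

-0.833855

Term-by-term m-sum for l=1 (normalisation 4π/3 = 4.188790):
  m=-1: Y*=-0.101429+0.186771i  Y=-0.027803+0.299103i  product -0.053044-0.035530i
  m=+0: Y*=-0.385214-0.000000i  Y=+0.241375+0.000000i  product -0.092981-0.000000i
  m=+1: Y*=+0.101429+0.186771i  Y=+0.027803+0.299103i  product -0.053044+0.035530i
Accumulated sum -0.199068+0.000000i; after 4π/(2l+1) scaling, -0.833855+0.000000i ⇒ P_1 = -0.833855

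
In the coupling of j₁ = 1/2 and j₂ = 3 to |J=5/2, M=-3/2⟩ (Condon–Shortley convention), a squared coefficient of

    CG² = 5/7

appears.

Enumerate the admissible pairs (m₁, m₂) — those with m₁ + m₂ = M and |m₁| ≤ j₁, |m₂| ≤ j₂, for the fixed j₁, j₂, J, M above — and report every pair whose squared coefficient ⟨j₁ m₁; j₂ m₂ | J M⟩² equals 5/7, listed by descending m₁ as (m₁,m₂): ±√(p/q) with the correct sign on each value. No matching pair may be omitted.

(1/2,-2): +√(5/7)

Admissible pairs with m₁+m₂ = M = -3/2: (-1/2,-1), (1/2,-2)
  (m₁,m₂)=(1/2,-2): CG² = 5/7, CG = +√(5/7)   ← matches the target
  (m₁,m₂)=(-1/2,-1): CG² = 2/7, CG = −√(2/7)
Pairs with CG² = 5/7: (1/2,-2): +√(5/7)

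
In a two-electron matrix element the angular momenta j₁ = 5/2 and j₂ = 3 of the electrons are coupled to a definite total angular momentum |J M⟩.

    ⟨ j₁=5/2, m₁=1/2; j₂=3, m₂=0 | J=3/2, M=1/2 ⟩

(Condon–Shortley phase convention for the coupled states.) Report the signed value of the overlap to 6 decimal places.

+√(4/35) = +0.338062

j₁+j₂−J=4  J+j₁−j₂=1  J−j₁+j₂=2  j₁+j₂+J+1=8
(j₁±m₁, j₂±m₂, J±M) = (3,2,3,3,2,1)
P² = 144/35
sum k=1..2:
  [1] −1/12 = -1/12
  [2] +1/4 = 1/4
S = 1/6
C² = P²·S² = 4/35 ; C = +0.338062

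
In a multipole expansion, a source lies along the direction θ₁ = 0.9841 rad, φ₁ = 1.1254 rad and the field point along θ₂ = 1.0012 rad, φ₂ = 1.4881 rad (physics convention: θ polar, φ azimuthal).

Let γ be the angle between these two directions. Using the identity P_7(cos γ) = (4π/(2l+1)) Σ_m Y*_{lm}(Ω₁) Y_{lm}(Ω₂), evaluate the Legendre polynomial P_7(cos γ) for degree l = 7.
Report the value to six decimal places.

0.067090

Addition theorem: P_7(cos γ) = (4π/15) Σ_m Y*_{lm}(Ω₁) Y_{lm}(Ω₂), m = −7…7:
  term(m=-7) = (-0.017185, -0.011825)   from Y*(Ω₁)=(-0.003308, 0.138858), Y(Ω₂)=(-0.082162, 0.125714)
  term(m=-6) = (-0.070755, -0.102232)   from Y*(Ω₁)=(0.308153, 0.156227), Y(Ω₂)=(-0.316463, -0.171317)
  term(m=-5) = (-0.045551, -0.183982)   from Y*(Ω₁)=(0.347511, -0.267587), Y(Ω₂)=(0.173636, -0.395726)
  term(m=-4) = (0.003579, -0.029678)   from Y*(Ω₁)=(-0.040244, -0.188083), Y(Ω₂)=(0.146994, 0.050478)
  term(m=-3) = (0.030489, -0.058181)   from Y*(Ω₁)=(0.235872, 0.056376), Y(Ω₂)=(0.066508, -0.262558)
  term(m=-2) = (0.069542, -0.061660)   from Y*(Ω₁)=(0.199473, -0.246669), Y(Ω₂)=(0.288978, 0.048235)
  term(m=-1) = (0.017570, -0.006668)   from Y*(Ω₁)=(0.051081, 0.107000), Y(Ω₂)=(0.013092, -0.157956)
  term(m=+0) = (0.104704, 0.000000)   from Y*(Ω₁)=(0.332580, -0.000000), Y(Ω₂)=(0.314824, 0.000000)
  term(m=+1) = (0.017570, 0.006668)   from Y*(Ω₁)=(-0.051081, 0.107000), Y(Ω₂)=(-0.013092, -0.157956)
  term(m=+2) = (0.069542, 0.061660)   from Y*(Ω₁)=(0.199473, 0.246669), Y(Ω₂)=(0.288978, -0.048235)
  term(m=+3) = (0.030489, 0.058181)   from Y*(Ω₁)=(-0.235872, 0.056376), Y(Ω₂)=(-0.066508, -0.262558)
  term(m=+4) = (0.003579, 0.029678)   from Y*(Ω₁)=(-0.040244, 0.188083), Y(Ω₂)=(0.146994, -0.050478)
  term(m=+5) = (-0.045551, 0.183982)   from Y*(Ω₁)=(-0.347511, -0.267587), Y(Ω₂)=(-0.173636, -0.395726)
  term(m=+6) = (-0.070755, 0.102232)   from Y*(Ω₁)=(0.308153, -0.156227), Y(Ω₂)=(-0.316463, 0.171317)
  term(m=+7) = (-0.017185, 0.011825)   from Y*(Ω₁)=(0.003308, 0.138858), Y(Ω₂)=(0.082162, 0.125714)
Accumulated sum (0.080083, -0.000000); after 4π/(2l+1) scaling, (0.067090, -0.000000) ⇒ P_7 = 0.067090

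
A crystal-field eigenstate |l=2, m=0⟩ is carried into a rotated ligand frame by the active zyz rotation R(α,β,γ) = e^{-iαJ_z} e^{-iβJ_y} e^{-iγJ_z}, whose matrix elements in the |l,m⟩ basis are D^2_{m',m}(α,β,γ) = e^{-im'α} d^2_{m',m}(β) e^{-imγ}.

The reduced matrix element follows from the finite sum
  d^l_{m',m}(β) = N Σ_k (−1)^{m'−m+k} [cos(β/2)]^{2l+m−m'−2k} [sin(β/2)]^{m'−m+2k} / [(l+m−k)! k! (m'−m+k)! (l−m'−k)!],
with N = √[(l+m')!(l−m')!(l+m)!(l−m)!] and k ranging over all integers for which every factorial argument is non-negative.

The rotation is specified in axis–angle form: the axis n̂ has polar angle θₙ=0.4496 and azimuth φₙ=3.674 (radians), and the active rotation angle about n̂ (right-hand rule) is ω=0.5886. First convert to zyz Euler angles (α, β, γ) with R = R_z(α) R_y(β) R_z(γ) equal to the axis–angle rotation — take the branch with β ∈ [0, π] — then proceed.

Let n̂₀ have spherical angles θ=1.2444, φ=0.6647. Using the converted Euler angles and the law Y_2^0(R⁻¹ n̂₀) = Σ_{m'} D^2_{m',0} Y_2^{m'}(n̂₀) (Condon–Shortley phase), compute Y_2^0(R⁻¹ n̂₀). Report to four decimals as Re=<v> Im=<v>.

Axis–angle → zyz. n̂ = (sinθₙcosφₙ, sinθₙsinφₙ, cosθₙ) = (-0.374451, -0.220610, +0.900621), ω = 0.5886.
R = I cosω + sinω [n̂]ₓ + (1−cosω) n̂n̂ᵀ gives
  R = [+0.855314, -0.486121, -0.179233; +0.513924, +0.839909, +0.174459; +0.065731, -0.241329, +0.968215]
β = atan2(√(R₁₃²+R₂₃²), R₃₃) = 0.252805; α = atan2(R₂₃, R₁₃) mod 2π = 2.369691; γ = atan2(R₃₂, −R₃₁) mod 2π = 4.446469
Need the full column D^2_{m',0} for m'=−2..2 at α=2.3697, β=0.2528, γ=4.4465.
cos(β/2)=0.992022, sin(β/2)=0.126066
d^2_{-2,0}: single k=2 term ⇒ +0.038310;  D = +0.001034-0.038296i
d^2_{-1,0}: k∈[1..2] ⇒ +0.301465 -0.004868 = +0.296597;  D = -0.212537+0.206876i
d^2_{0,0}: k∈[0..2] ⇒ +0.968467 -0.062560 +0.000253 = +0.906160;  D = +0.906160+0.000000i
d^2_{1,0}: k∈[0..1] ⇒ -0.301465 +0.004868 = -0.296597;  D = +0.212537+0.206876i
d^2_{2,0}: single k=0 term ⇒ +0.038310;  D = +0.001034+0.038296i
Y_2^{m'}(θ=1.2444,φ=0.6647) and Σ D·Y over m':
  (+0.0010-0.0383i)·(+0.0828-0.3365i)  (-0.2125+0.2069i)·(+0.1847-0.1447i)  (+0.9062+0.0000i)·(-0.2181+0.0000i)  (+0.2125+0.2069i)·(-0.1847-0.1447i)  (+0.0010+0.0383i)·(+0.0828+0.3365i)
Y_2^0(R⁻¹ n̂) = -0.241876+0.000000i

Re=-0.2419 Im=0.0000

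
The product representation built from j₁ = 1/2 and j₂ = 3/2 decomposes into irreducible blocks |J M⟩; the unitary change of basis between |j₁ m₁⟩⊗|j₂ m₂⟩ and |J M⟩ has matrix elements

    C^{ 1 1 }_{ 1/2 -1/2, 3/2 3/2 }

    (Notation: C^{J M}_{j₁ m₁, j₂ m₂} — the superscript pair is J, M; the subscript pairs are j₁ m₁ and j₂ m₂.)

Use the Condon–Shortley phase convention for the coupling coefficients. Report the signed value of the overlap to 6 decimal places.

-0.866025

√[3·1!0!2!/4! · 0!1!3!0!2!0!] = √(3)
  +(−1)^1/∏(1,0,0,2,0,0)! = -1/2  (running -1/2)
⟨..|..⟩ = √(3)·(-1/2) = -0.866025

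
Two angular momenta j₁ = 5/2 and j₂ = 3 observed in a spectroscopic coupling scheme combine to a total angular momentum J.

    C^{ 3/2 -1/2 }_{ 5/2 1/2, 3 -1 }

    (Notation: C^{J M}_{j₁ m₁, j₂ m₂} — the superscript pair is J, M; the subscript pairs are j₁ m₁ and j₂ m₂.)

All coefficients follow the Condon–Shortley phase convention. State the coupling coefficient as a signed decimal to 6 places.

√[4·4!1!2!/8! · 3!2!2!4!1!2!] = √(192/35)
  +(−1)^1/∏(1,3,1,1,0,1)! = -1/6  (running -1/6)
  +(−1)^2/∏(2,2,0,0,1,2)! = 1/8  (running -1/24)
⟨..|..⟩ = √(192/35)·(-1/24) = -0.097590

−√(1/105) = -0.097590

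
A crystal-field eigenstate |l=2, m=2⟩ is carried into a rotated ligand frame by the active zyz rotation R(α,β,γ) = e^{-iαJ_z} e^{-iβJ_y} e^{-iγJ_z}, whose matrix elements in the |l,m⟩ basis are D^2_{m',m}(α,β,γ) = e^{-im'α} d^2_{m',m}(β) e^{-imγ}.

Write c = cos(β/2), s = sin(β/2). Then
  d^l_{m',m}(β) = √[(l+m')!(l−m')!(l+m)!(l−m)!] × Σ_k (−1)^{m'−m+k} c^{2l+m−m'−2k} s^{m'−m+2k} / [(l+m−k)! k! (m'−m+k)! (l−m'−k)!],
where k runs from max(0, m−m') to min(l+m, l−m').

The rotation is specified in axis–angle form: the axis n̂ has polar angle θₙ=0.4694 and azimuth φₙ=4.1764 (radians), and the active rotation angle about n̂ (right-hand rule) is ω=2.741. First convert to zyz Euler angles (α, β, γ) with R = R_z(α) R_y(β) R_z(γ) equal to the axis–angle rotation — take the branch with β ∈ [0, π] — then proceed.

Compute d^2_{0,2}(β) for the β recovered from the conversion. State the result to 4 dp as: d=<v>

Axis–angle → zyz. n̂ = (sinθₙcosφₙ, sinθₙsinφₙ, cosθₙ) = (-0.231012, -0.388915, +0.891840), ω = 2.7410.
R = I cosω + sinω [n̂]ₓ + (1−cosω) n̂n̂ᵀ gives
  R = [-0.818322, -0.175210, -0.547403; +0.520361, -0.630295, -0.576154; -0.244077, -0.756327, +0.606957]
β = atan2(√(R₁₃²+R₂₃²), R₃₃) = 0.918571; α = atan2(R₂₃, R₁₃) mod 2π = 3.952574; γ = atan2(R₃₂, −R₃₁) mod 2π = 5.024552
d^2_{0,2}(β=0.9186) via the finite sum:
Half-angle: c=0.896369, s=0.443308. N=√(2·2·24·1)=9.797959
The bounds max(0,m−m')=2 and min(l+m,l−m')=2 give 1 term
  k=2: (−1)^0·9.7980/(4)·0.8964^2·0.4433^2 = +0.386777
d^2_{0,2}(0.9186) = +0.386777

d=0.3868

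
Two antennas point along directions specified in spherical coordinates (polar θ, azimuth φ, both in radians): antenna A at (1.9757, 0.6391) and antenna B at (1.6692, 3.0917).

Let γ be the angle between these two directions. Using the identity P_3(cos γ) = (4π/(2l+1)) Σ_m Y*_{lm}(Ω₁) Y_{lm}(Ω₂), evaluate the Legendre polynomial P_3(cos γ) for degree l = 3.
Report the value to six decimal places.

Addition theorem: P_3(cos γ) = (4π/7) Σ_m Y*_{lm}(Ω₁) Y_{lm}(Ω₂), m = −3…3:
  term(m=-3) = +0.063422-0.117153i   from Y*(Ω₁)=-0.110026+0.304722i, Y(Ω₂)=-0.406600-0.061318i
  term(m=-2) = +0.006480+0.033193i   from Y*(Ω₁)=-0.098103-0.325661i, Y(Ω₂)=-0.098941-0.009906i
  term(m=-1) = -0.015728-0.012954i   from Y*(Ω₁)=-0.053429-0.039705i, Y(Ω₂)=+0.305714+0.015266i
  term(m=+0) = +0.035383+0.000000i   from Y*(Ω₁)=+0.326954-0.000000i, Y(Ω₂)=+0.108219+0.000000i
  term(m=+1) = -0.015728+0.012954i   from Y*(Ω₁)=+0.053429-0.039705i, Y(Ω₂)=-0.305714+0.015266i
  term(m=+2) = +0.006480-0.033193i   from Y*(Ω₁)=-0.098103+0.325661i, Y(Ω₂)=-0.098941+0.009906i
  term(m=+3) = +0.063422+0.117153i   from Y*(Ω₁)=+0.110026+0.304722i, Y(Ω₂)=+0.406600-0.061318i
Σ over m = +0.143731+0.000000i; ×(4π/7) → +0.258025+0.000000i. Real part: 0.258025

0.258025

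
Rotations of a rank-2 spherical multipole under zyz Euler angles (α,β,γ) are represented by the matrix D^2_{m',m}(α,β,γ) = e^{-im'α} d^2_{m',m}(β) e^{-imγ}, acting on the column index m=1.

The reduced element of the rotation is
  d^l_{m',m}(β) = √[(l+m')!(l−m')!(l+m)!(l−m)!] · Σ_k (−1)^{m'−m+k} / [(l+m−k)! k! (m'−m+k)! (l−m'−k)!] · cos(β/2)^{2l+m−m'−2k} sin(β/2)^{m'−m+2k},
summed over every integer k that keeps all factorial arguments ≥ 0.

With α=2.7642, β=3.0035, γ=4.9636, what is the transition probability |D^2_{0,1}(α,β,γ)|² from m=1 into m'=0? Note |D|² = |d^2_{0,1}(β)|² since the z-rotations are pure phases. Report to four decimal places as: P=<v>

P=0.0279

Split into d^2_{0,1}(β=3.0035) × two z-phases.
c=cos(3.003500/2)=0.068991, s=sin(3.003500/2)=0.997617; N=√[2·2·6·1]=4.898979
Admissible k: 1..2 (factorial args all ≥0)
  k=1: (−1)^0·4.8990/(2)·0.0690^3·0.9976^1 = +0.000802
  k=2: (−1)^1·4.8990/(2)·0.0690^1·0.9976^3 = -0.167789
d^2_{0,1}(3.0035) = +0.000802 -0.167789 = -0.166986
|D^2_{0,1}|² = |d^2_{0,1}(β)|² = (-0.166986)² = 0.027884 (the z-rotation phases have unit modulus)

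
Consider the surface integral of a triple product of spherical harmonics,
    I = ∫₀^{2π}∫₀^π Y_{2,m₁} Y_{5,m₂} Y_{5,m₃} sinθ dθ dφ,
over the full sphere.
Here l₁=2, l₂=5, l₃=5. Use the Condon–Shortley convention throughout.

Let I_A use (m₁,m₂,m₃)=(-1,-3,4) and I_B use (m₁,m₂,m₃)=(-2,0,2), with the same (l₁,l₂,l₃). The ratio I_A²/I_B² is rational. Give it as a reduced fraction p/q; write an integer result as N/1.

21/20

Shared (l₁,l₂,l₃)=(2,5,5): N and (l;000)² cancel in I_A²/I_B².
A: Δ = 2!·2!·8!/13! = 1/38610; Racah Σ t=1..2: t=1:−1/10080 t=2:+1/80640 = -1/11520; ⇒ 3j(2 5 5; -1 -3 4)² = 49/1430, sgn +1
B: Δ = 2!·2!·8!/13! = 1/38610; Racah Σ t=2..2: t=2:+1/2880 = 1/2880; ⇒ 3j(2 5 5; -2 0 2)² = 14/429, sgn -1
I_A²/I_B² = (49/1430)/(14/429) = 21/20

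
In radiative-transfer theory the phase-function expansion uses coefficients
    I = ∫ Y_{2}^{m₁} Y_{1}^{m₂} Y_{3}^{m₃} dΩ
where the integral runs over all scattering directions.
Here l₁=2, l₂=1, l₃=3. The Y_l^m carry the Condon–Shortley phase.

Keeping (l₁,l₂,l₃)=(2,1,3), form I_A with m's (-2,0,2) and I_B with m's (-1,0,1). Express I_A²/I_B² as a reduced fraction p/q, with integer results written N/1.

5/8

Same 2,1,3: normalisation and zero-m 3j drop out of the ratio.
A: Δ: 0! 4! 2! / 7! → 1/105; sum: t=0:+1/24 = 1/24; 3j²(2 1 3; -2 0 2) = Δ·Π!·Σ² = 1/21  (sign -1)
B: Δ: 0! 4! 2! / 7! → 1/105; sum: t=0:+1/6 = 1/6; 3j²(2 1 3; -1 0 1) = Δ·Π!·Σ² = 8/105  (sign +1)
I_A²/I_B² = (1/21)/(8/105) = 5/8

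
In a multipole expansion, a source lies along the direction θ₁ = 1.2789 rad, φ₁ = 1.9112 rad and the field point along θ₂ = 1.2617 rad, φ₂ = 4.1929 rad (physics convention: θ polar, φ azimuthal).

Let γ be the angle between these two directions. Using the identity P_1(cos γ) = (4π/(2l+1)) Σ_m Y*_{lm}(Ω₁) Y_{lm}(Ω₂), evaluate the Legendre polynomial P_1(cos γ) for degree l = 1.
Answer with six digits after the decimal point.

-0.507763

Addition theorem: P_1(cos γ) = (4π/3) Σ_m Y*_{lm}(Ω₁) Y_{lm}(Ω₂), m = −1…1:
  term(m=-1) = -0.071059-0.082521i   from Y*(Ω₁)=-0.110470+0.311894i, Y(Ω₂)=-0.163388+0.285701i
  term(m=+0) = +0.020898+0.000000i   from Y*(Ω₁)=+0.140605-0.000000i, Y(Ω₂)=+0.148632+0.000000i
  term(m=+1) = -0.071059+0.082521i   from Y*(Ω₁)=+0.110470+0.311894i, Y(Ω₂)=+0.163388+0.285701i
Total Σ_m = -0.121219+0.000000i. Multiply by 4.188790: -0.507763+0.000000i. P_1(cos γ) = -0.507763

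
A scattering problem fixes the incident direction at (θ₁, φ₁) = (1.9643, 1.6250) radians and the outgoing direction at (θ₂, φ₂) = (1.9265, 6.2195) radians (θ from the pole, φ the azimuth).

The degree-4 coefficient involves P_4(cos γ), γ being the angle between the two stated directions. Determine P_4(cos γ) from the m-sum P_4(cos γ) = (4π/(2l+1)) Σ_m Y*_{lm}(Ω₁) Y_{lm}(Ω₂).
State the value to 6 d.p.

0.371236

Summing Y*_{l m}(θ₁,φ₁)·Y_{l m}(θ₂,φ₂) over m ∈ [−4, 4]; prefactor 4π/(2·4+1) = 1.396263:
  m=-4: Y*=+0.314440+0.069264i  Y=+0.330675+0.086107i  product +0.098014+0.049980i
  m=-3: Y*=-0.061209+0.373093i  Y=-0.352520-0.068183i  product +0.047016-0.127349i
  m=-2: Y*=-0.008258-0.000899i  Y=-0.044043-0.005640i  product +0.000359+0.000086i
  m=-1: Y*=-0.017888+0.329699i  Y=+0.331534+0.021142i  product -0.012901+0.108928i
  m=+0: Y*=-0.069184-0.000000i  Y=-0.013070+0.000000i  product +0.000904+0.000000i
  m=+1: Y*=+0.017888+0.329699i  Y=-0.331534+0.021142i  product -0.012901-0.108928i
  m=+2: Y*=-0.008258+0.000899i  Y=-0.044043+0.005640i  product +0.000359-0.000086i
  m=+3: Y*=+0.061209+0.373093i  Y=+0.352520-0.068183i  product +0.047016+0.127349i
  m=+4: Y*=+0.314440-0.069264i  Y=+0.330675-0.086107i  product +0.098014-0.049980i
Total Σ_m = +0.265878+0.000000i. Multiply by 1.396263: +0.371236+0.000000i. P_4(cos γ) = 0.371236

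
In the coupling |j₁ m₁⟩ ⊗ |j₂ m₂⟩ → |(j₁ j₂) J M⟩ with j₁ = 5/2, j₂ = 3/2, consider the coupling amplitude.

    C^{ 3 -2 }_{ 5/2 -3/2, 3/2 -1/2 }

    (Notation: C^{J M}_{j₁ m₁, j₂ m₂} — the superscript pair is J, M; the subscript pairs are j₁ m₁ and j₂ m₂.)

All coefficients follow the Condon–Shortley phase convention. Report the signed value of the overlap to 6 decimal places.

-0.288675  (= −√(1/12))

√[7·1!4!2!/8! · 1!4!1!2!1!5!] = √(48)
  +(−1)^0/∏(0,1,4,1,0,1)! = 1/24  (running 1/24)
  +(−1)^1/∏(1,0,3,0,1,2)! = -1/12  (running -1/24)
⟨..|..⟩ = √(48)·(-1/24) = -0.288675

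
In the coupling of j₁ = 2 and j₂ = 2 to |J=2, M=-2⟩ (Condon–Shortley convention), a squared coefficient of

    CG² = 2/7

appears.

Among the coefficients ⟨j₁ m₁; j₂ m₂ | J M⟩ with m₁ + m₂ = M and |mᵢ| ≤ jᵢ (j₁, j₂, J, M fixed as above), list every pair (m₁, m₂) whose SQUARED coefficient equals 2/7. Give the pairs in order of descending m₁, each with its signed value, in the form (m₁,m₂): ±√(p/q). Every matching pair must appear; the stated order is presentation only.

Admissible pairs with m₁+m₂ = M = -2: (-2,0), (-1,-1), (0,-2)
  (m₁,m₂)=(0,-2): CG² = 2/7, CG = +√(2/7)   ← matches the target
  (m₁,m₂)=(-1,-1): CG² = 3/7, CG = −√(3/7)
  (m₁,m₂)=(-2,0): CG² = 2/7, CG = +√(2/7)   ← matches the target
Pairs with CG² = 2/7: (0,-2): +√(2/7); (-2,0): +√(2/7)

(0,-2): +√(2/7); (-2,0): +√(2/7)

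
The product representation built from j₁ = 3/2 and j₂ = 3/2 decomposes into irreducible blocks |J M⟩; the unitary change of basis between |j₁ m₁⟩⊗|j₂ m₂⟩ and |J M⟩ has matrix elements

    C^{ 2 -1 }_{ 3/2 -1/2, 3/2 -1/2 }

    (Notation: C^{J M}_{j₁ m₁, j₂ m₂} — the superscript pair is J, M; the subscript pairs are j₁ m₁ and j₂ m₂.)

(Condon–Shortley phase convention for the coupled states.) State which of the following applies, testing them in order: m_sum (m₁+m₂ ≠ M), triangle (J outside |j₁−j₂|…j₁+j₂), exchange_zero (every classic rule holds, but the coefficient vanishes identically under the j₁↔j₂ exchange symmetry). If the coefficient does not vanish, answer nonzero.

m-sum: m₁+m₂ = -1/2+(-1/2) = -1, M = -1  ✓
triangle: |j₁−j₂| = 0 ≤ J = 2 ≤ j₁+j₂ = 3  ✓
exchange: j₁=j₂ and m₁=m₂, and (−1)^(j₁+j₂−J) = (−1)^1 = −1 forces ⟨j₁m₁;j₂m₂|JM⟩ = −⟨j₂m₂;j₁m₁|JM⟩ = −⟨j₁m₁;j₂m₂|JM⟩ ⇒ the coefficient vanishes identically
Racah sum check: Σ_k collapses to 0 ⇒ CG = 0

exchange_zero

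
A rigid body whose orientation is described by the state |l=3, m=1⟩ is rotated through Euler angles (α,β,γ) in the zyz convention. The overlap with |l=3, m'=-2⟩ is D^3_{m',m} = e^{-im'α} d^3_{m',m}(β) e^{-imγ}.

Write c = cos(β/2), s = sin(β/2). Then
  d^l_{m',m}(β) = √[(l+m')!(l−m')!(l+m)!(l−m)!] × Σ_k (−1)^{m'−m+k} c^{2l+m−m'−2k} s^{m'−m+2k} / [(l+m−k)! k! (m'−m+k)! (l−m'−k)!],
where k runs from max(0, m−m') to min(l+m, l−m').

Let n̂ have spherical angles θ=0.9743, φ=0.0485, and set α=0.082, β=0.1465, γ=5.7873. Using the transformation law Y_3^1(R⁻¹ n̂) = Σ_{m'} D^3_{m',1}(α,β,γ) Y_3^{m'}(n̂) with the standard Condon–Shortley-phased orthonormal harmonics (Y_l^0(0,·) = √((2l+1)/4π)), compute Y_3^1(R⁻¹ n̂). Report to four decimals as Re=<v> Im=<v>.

Re=-0.2749 Im=-0.1356

Need the full column D^3_{m',1} for m'=−3..3 at α=0.0820, β=0.1465, γ=5.7873.
cos(β/2)=0.997318, sin(β/2)=0.073185
d^3_{-3,1}: single k=4 term ⇒ +0.000111;  D = +0.000081+0.000075i
d^3_{-2,1}: k∈[3..4] ⇒ +0.002459 -0.000007 = +0.002453;  D = +0.001938+0.001503i
d^3_{-1,1}: k∈[2..4] ⇒ +0.031793 -0.000228 +0.000000 = +0.031564;  D = +0.026439+0.017242i
d^3_{0,1}: k∈[1..3] ⇒ +0.250138 -0.004041 +0.000007 = +0.246104;  D = +0.216460+0.117099i
d^3_{1,1}: k∈[0..2] ⇒ +0.984018 -0.042390 +0.000171 = +0.941799;  D = +0.862279+0.378763i
d^3_{2,1}: k∈[0..1] ⇒ -0.228343 +0.002459 = -0.225884;  D = -0.213558-0.073599i
d^3_{3,1}: single k=0 term ⇒ +0.020522;  D = +0.019885+0.005075i
Y_3^{m'}(θ=0.9743,φ=0.0485) and Σ D·Y over m':
  (+0.0001+0.0001i)·(+0.2338-0.0343i)  (+0.0019+0.0015i)·(+0.3911-0.0381i)  (+0.0264+0.0172i)·(+0.1543-0.0075i)  (+0.2165+0.1171i)·(-0.2981+0.0000i)  (+0.8623+0.3788i)·(-0.1543-0.0075i)  (-0.2136-0.0736i)·(+0.3911+0.0381i)  (+0.0199+0.0051i)·(-0.2338-0.0343i)
Y_3^1(R⁻¹ n̂) = -0.274900-0.135601i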